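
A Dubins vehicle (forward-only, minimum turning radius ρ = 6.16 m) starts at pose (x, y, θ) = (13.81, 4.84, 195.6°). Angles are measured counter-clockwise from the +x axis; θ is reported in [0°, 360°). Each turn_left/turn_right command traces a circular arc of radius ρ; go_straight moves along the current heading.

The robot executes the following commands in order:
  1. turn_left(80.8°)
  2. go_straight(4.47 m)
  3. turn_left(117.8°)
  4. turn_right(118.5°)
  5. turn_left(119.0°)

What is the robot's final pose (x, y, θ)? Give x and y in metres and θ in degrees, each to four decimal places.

(38.6555, -19.5656, 34.7000°)

set_pose: (x, y, θ) = (13.8100, 4.8400, 195.6000°), ρ = 6.16
turn_left(80.8°): centre at ρ to the left, rotate +80.8° → (9.3449, -1.7797, 276.4000°)
go_straight(4.47): x += 4.47·cos θ, y += 4.47·sin θ → (9.8432, -6.2219, 276.4000°)
turn_left(117.8°): centre at ρ to the left, rotate +117.8° → (19.4272, -10.6300, 394.2000° ≡ 34.2000°)
turn_right(118.5°): centre at ρ to the right, rotate −118.5° → (29.0192, -15.1130, -84.3000° ≡ 275.7000°)
turn_left(119.0°): centre at ρ to the left, rotate +119.0° → (38.6555, -19.5656, 394.7000° ≡ 34.7000°)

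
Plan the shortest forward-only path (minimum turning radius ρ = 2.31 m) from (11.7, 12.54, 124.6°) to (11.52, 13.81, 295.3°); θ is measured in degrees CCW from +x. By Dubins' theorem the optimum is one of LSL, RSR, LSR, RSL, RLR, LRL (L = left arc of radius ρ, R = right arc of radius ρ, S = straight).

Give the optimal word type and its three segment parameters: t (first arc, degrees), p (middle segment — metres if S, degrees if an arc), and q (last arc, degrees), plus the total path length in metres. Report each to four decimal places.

LRL: t = 64.1290°, p = 291.1988°, q = 37.7698°, L = 15.8486 m

Let ψ = atan2(Δy, Δx) = atan2(1.27, -0.18) = 98.0669° be the start→goal bearing.
Normalize: d = |goal − start| / ρ = 1.282692/2.31 = 0.555278, α = (θ_start − ψ) mod 360° = 26.5331° = 0.463089 rad, β = (θ_goal − ψ) mod 360° = 197.2331° = 3.442366 rad.
Common terms: sin α = 0.446714, cos α = 0.894677, sin β = -0.296259, cos β = -0.955108, cos(α−β) = -0.986856, d² = 0.308334. Work in radians in the unit-radius frame; every candidate has L = ρ·(t + p + q).
LSL: p² = 2 + d² − 2cos(α−β) + 2d(sin α − sin β) = 5.107159; p = √p² = 2.259902; φ = atan2(cos β − cos α, d + sin α − sin β) = -0.958837 rad; t = (φ − α) mod 2π = 4.861259 rad, q = (β − φ) mod 2π = 4.401203 rad → L = 2.31·(4.861259 + 2.259902 + 4.401203) = 2.31·11.522365 = 26.616663 m
RSR: p² = 2 + d² − 2cos(α−β) + 2d(sin β − sin α) = 3.456931; p = √p² = 1.859282; φ = atan2(cos α − cos β, d − sin α + sin β) = 1.671919 rad; t = (α − φ) mod 2π = 5.074356 rad, q = (φ − β) mod 2π = 4.512738 rad → L = 2.31·(5.074356 + 1.859282 + 4.512738) = 2.31·11.446376 = 26.441129 m
LSR: p² = d² − 2 + 2cos(α−β) + 2d(sin α + sin β) = -3.498289 < 0 → infeasible
RSL: p² = d² − 2 + 2cos(α−β) − 2d(sin α + sin β) = -3.832466 < 0 → infeasible
RLR: c = (6 − d² + 2cos(α−β) + 2d(sin α − sin β))/8 = 0.567884; p = 2π − arccos c = 5.316321 rad; φ = atan2(cos α − cos β, d − sin α + sin β) = 1.671919 rad; t = (α − φ + p/2) mod 2π = 1.449331 rad, q = (α − β − t + p) mod 2π = 0.887713 rad → L = 2.31·(1.449331 + 5.316321 + 0.887713) = 2.31·7.653366 = 17.679275 m
LRL: c = (6 − d² + 2cos(α−β) − 2d(sin α − sin β))/8 = 0.361605; p = 2π − arccos c = 5.082378 rad; φ = atan2(cos β − cos α, d + sin α − sin β) = -0.958837 rad; t = (φ − α + p/2) mod 2π = 1.119263 rad, q = (β − α − t + p) mod 2π = 0.659207 rad → L = 2.31·(1.119263 + 5.082378 + 0.659207) = 2.31·6.860848 = 15.848558 m
Shortest: LRL with L = 15.848558 m ≈ 15.8486 m
Convert LRL to answer units (arcs ×180/π): t = 1.119263·180/π = 64.1290°, p = 5.082378·180/π = 291.1988°, q = 0.659207·180/π = 37.7698°, L = 15.8486 m.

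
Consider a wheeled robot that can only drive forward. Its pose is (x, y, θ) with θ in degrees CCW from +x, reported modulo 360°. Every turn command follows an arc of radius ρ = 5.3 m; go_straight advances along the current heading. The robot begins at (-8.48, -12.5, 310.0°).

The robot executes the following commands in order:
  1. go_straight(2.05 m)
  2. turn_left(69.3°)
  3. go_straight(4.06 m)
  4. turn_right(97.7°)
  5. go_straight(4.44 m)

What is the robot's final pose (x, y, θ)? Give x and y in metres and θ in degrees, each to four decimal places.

set_pose: (x, y, θ) = (-8.4800, -12.5000, 310.0000°), ρ = 5.3
go_straight(2.05): x += 2.05·cos θ, y += 2.05·sin θ → (-7.1623, -14.0704, 310.0000°)
turn_left(69.3°): centre at ρ to the left, rotate +69.3° → (-1.3505, -15.6658, 379.3000° ≡ 19.3000°)
go_straight(4.06): x += 4.06·cos θ, y += 4.06·sin θ → (2.4813, -14.3239, 19.3000°)
turn_right(97.7°): centre at ρ to the right, rotate −97.7° → (9.4248, -18.2603, -78.4000° ≡ 281.6000°)
go_straight(4.44): x += 4.44·cos θ, y += 4.44·sin θ → (10.3176, -22.6096, 281.6000°)

(10.3176, -22.6096, 281.6000°)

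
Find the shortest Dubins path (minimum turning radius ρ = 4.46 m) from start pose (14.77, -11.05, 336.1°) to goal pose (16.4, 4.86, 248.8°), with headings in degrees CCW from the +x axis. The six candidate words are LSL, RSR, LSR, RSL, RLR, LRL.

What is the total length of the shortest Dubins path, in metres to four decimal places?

32.1951 m

Let ψ = atan2(Δy, Δx) = atan2(15.91, 1.63) = 84.1504° be the start→goal bearing.
Normalize: d = |goal − start| / ρ = 15.993280/4.46 = 3.585937, α = (θ_start − ψ) mod 360° = 251.9496° = 4.397350 rad, β = (θ_goal − ψ) mod 360° = 164.6496° = 2.873678 rad.
Common terms: sin α = -0.950784, cos α = -0.309853, sin β = 0.264721, cos β = -0.964325, cos(α−β) = 0.047106, d² = 12.858945. Work in radians in the unit-radius frame; every candidate has L = ρ·(t + p + q).
LSL: p² = 2 + d² − 2cos(α−β) + 2d(sin α − sin β) = 6.047280; p = √p² = 2.459122; φ = atan2(cos β − cos α, d + sin α − sin β) = -0.269387 rad; t = (φ − α) mod 2π = 1.616448 rad, q = (β − φ) mod 2π = 3.143065 rad → L = 4.46·(1.616448 + 2.459122 + 3.143065) = 4.46·7.218635 = 32.195110 m
RSR: p² = 2 + d² − 2cos(α−β) + 2d(sin β − sin α) = 23.482186; p = √p² = 4.845842; φ = atan2(cos α − cos β, d − sin α + sin β) = 0.135472 rad; t = (α − φ) mod 2π = 4.261878 rad, q = (φ − β) mod 2π = 3.544980 rad → L = 4.46·(4.261878 + 4.845842 + 3.544980) = 4.46·12.652700 = 56.431041 m
LSR: p² = d² − 2 + 2cos(α−β) + 2d(sin α + sin β) = 6.032799; p = √p² = 2.456176; φ = atan2(−cos α − cos β, d + sin α + sin β) − atan2(−2, p) = 1.097381 rad; t = (φ − α) mod 2π = 2.983216 rad, q = (φ − β) mod 2π = 4.506888 rad → L = 4.46·(2.983216 + 2.456176 + 4.506888) = 4.46·9.946279 = 44.360406 m
RSL: p² = d² − 2 + 2cos(α−β) − 2d(sin α + sin β) = 15.873518; p = √p² = 3.984158; φ = atan2(cos α + cos β, d − sin α − sin β) − atan2(2, p) = -0.755099 rad; t = (α − φ) mod 2π = 5.152449 rad, q = (β − φ) mod 2π = 3.628777 rad → L = 4.46·(5.152449 + 3.984158 + 3.628777) = 4.46·12.765385 = 56.933615 m
RLR: c = (6 − d² + 2cos(α−β) + 2d(sin α − sin β))/8 = -1.935273, |c| > 1 → infeasible
LRL: c = (6 − d² + 2cos(α−β) − 2d(sin α − sin β))/8 = 0.244090; p = 2π − arccos c = 4.958970 rad; φ = atan2(cos β − cos α, d + sin α − sin β) = -0.269387 rad; t = (φ − α + p/2) mod 2π = 4.095933 rad, q = (β − α − t + p) mod 2π = 5.622550 rad → L = 4.46·(4.095933 + 4.958970 + 5.622550) = 4.46·14.677453 = 65.461442 m
Shortest: LSL with L = 32.195110 m ≈ 32.1951 m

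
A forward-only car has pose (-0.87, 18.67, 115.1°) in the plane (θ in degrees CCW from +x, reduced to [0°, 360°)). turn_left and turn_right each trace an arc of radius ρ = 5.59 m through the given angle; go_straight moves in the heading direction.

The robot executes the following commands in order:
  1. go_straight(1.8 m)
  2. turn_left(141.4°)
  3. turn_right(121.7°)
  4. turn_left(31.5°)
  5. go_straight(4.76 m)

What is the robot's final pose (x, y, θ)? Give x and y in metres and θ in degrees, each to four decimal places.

set_pose: (x, y, θ) = (-0.8700, 18.6700, 115.1000°), ρ = 5.59
go_straight(1.8): x += 1.8·cos θ, y += 1.8·sin θ → (-1.6336, 20.3000, 115.1000°)
turn_left(141.4°): centre at ρ to the left, rotate +141.4° → (-12.1312, 19.2337, 256.5000°)
turn_right(121.7°): centre at ρ to the right, rotate −121.7° → (-21.5333, 16.5998, 134.8000°)
turn_left(31.5°): centre at ρ to the left, rotate +31.5° → (-24.1759, 18.0918, 166.3000°)
go_straight(4.76): x += 4.76·cos θ, y += 4.76·sin θ → (-28.8004, 19.2192, 166.3000°)

(-28.8004, 19.2192, 166.3000°)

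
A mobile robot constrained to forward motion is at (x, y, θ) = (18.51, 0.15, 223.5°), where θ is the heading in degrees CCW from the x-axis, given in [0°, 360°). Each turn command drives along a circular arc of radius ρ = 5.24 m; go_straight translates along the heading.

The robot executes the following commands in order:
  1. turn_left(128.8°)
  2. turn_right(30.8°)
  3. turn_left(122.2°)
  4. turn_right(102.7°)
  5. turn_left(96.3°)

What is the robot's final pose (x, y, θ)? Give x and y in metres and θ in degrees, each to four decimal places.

(46.1772, 1.7723, 77.3000°)

set_pose: (x, y, θ) = (18.5100, 0.1500, 223.5000°), ρ = 5.24
turn_left(128.8°): centre at ρ to the left, rotate +128.8° → (21.4149, -8.8437, 352.3000°)
turn_right(30.8°): centre at ρ to the right, rotate −30.8° → (23.9748, -9.9356, 321.5000°)
turn_left(122.2°): centre at ρ to the left, rotate +122.2° → (32.4451, -6.4097, 443.7000° ≡ 83.7000°)
turn_right(102.7°): centre at ρ to the right, rotate −102.7° → (39.3594, -2.0302, -19.0000° ≡ 341.0000°)
turn_left(96.3°): centre at ρ to the left, rotate +96.3° → (46.1772, 1.7723, 437.3000° ≡ 77.3000°)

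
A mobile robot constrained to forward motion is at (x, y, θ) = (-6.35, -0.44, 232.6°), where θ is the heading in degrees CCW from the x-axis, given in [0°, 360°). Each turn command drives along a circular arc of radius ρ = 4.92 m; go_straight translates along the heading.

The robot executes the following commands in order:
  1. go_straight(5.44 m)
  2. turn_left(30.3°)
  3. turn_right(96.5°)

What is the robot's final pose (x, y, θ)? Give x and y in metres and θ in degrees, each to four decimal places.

set_pose: (x, y, θ) = (-6.3500, -0.4400, 232.6000°), ρ = 4.92
go_straight(5.44): x += 5.44·cos θ, y += 5.44·sin θ → (-9.6541, -4.7616, 232.6000°)
turn_left(30.3°): centre at ρ to the left, rotate +30.3° → (-10.6279, -7.1418, 262.9000°)
turn_right(96.5°): centre at ρ to the right, rotate −96.5° → (-16.6671, -11.3157, 166.4000°)

(-16.6671, -11.3157, 166.4000°)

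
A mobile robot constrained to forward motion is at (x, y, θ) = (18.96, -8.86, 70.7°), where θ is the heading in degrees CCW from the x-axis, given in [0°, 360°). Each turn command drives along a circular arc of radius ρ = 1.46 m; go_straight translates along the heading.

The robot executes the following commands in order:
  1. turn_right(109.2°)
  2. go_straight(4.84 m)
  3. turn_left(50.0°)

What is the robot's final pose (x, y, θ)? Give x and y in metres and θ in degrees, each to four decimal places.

set_pose: (x, y, θ) = (18.9600, -8.8600, 70.7000°), ρ = 1.46
turn_right(109.2°): centre at ρ to the right, rotate −109.2° → (21.2468, -8.1999, -38.5000° ≡ 321.5000°)
go_straight(4.84): x += 4.84·cos θ, y += 4.84·sin θ → (25.0346, -11.2129, 321.5000°)
turn_left(50.0°): centre at ρ to the left, rotate +50.0° → (26.2346, -11.5010, 371.5000° ≡ 11.5000°)

(26.2346, -11.5010, 11.5000°)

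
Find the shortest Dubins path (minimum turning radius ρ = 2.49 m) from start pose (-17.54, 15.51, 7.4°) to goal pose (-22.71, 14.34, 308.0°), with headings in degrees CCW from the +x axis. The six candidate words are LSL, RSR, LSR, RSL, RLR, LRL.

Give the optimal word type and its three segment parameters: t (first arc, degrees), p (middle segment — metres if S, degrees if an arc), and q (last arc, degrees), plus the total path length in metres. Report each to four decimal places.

Let ψ = atan2(Δy, Δx) = atan2(-1.17, -5.17) = -167.2484° be the start→goal bearing.
Normalize: d = |goal − start| / ρ = 5.300736/2.49 = 2.128810, α = (θ_start − ψ) mod 360° = 174.6484° = 3.048190 rad, β = (θ_goal − ψ) mod 360° = 115.2484° = 2.011465 rad.
Common terms: sin α = 0.093267, cos α = -0.995641, sin β = 0.904467, cos β = -0.426544, cos(α−β) = 0.509041, d² = 4.531830. Work in radians in the unit-radius frame; every candidate has L = ρ·(t + p + q).
LSL: p² = 2 + d² − 2cos(α−β) + 2d(sin α − sin β) = 2.059966; p = √p² = 1.435258; φ = atan2(cos β − cos α, d + sin α − sin β) = 0.407714 rad; t = (φ − α) mod 2π = 3.642709 rad, q = (β − φ) mod 2π = 1.603750 rad → L = 2.49·(3.642709 + 1.435258 + 1.603750) = 2.49·6.681718 = 16.637478 m
RSR: p² = 2 + d² − 2cos(α−β) + 2d(sin β − sin α) = 8.967528; p = √p² = 2.994583; φ = atan2(cos α − cos β, d − sin α + sin β) = -0.191205 rad; t = (α − φ) mod 2π = 3.239395 rad, q = (φ − β) mod 2π = 4.080516 rad → L = 2.49·(3.239395 + 2.994583 + 4.080516) = 2.49·10.314494 = 25.683090 m
LSR: p² = d² − 2 + 2cos(α−β) + 2d(sin α + sin β) = 7.797882; p = √p² = 2.792469; φ = atan2(−cos α − cos β, d + sin α + sin β) − atan2(−2, p) = 1.048424 rad; t = (φ − α) mod 2π = 4.283419 rad, q = (φ − β) mod 2π = 5.320145 rad → L = 2.49·(4.283419 + 2.792469 + 5.320145) = 2.49·12.396033 = 30.866122 m
RSL: p² = d² − 2 + 2cos(α−β) − 2d(sin α + sin β) = -0.698056 < 0 → infeasible
RLR: c = (6 − d² + 2cos(α−β) + 2d(sin α − sin β))/8 = -0.120941; p = 2π − arccos c = 4.591151 rad; φ = atan2(cos α − cos β, d − sin α + sin β) = -0.191205 rad; t = (α − φ + p/2) mod 2π = 5.534971 rad, q = (α − β − t + p) mod 2π = 0.092906 rad → L = 2.49·(5.534971 + 4.591151 + 0.092906) = 2.49·10.219028 = 25.445379 m
LRL: c = (6 − d² + 2cos(α−β) − 2d(sin α − sin β))/8 = 0.742504; p = 2π − arccos c = 5.549190 rad; φ = atan2(cos β − cos α, d + sin α − sin β) = 0.407714 rad; t = (φ − α + p/2) mod 2π = 0.134119 rad, q = (β − α − t + p) mod 2π = 4.378345 rad → L = 2.49·(0.134119 + 5.549190 + 4.378345) = 2.49·10.061655 = 25.053520 m
Shortest: LSL with L = 16.637478 m ≈ 16.6375 m
Convert LSL to answer units (arcs ×180/π): t = 3.642709·180/π = 208.7119°, p = ρ·p = 2.49·1.435258 = 3.5738 m, q = 1.603750·180/π = 91.8881°, L = 16.6375 m.

LSL: t = 208.7119°, p = 3.5738 m, q = 91.8881°, L = 16.6375 m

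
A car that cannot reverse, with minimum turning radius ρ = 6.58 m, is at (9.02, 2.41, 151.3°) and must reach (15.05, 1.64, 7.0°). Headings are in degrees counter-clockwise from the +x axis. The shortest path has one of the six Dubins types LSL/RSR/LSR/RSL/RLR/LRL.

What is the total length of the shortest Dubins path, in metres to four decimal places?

43.6482 m

Let ψ = atan2(Δy, Δx) = atan2(-0.77, 6.03) = -7.2770° be the start→goal bearing.
Normalize: d = |goal − start| / ρ = 6.078964/6.58 = 0.923855, α = (θ_start − ψ) mod 360° = 158.5770° = 2.767691 rad, β = (θ_goal − ψ) mod 360° = 14.2770° = 0.249181 rad.
Common terms: sin α = 0.365251, cos α = -0.930909, sin β = 0.246610, cos β = 0.969115, cos(α−β) = -0.812084, d² = 0.853507. Work in radians in the unit-radius frame; every candidate has L = ρ·(t + p + q).
LSL: p² = 2 + d² − 2cos(α−β) + 2d(sin α − sin β) = 4.696888; p = √p² = 2.167230; φ = atan2(cos β − cos α, d + sin α − sin β) = 1.068971 rad; t = (φ − α) mod 2π = 4.584466 rad, q = (β − φ) mod 2π = 5.463395 rad → L = 6.58·(4.584466 + 2.167230 + 5.463395) = 6.58·12.215091 = 80.375299 m
RSR: p² = 2 + d² − 2cos(α−β) + 2d(sin β − sin α) = 4.258461; p = √p² = 2.063604; φ = atan2(cos α − cos β, d − sin α + sin β) = -1.169950 rad; t = (α − φ) mod 2π = 3.937640 rad, q = (φ − β) mod 2π = 4.864055 rad → L = 6.58·(3.937640 + 2.063604 + 4.864055) = 6.58·10.865299 = 71.493669 m
LSR: p² = d² − 2 + 2cos(α−β) + 2d(sin α + sin β) = -1.640119 < 0 → infeasible
RSL: p² = d² − 2 + 2cos(α−β) − 2d(sin α + sin β) = -3.901200 < 0 → infeasible
RLR: c = (6 − d² + 2cos(α−β) + 2d(sin α − sin β))/8 = 0.467692; p = 2π − arccos c = 5.199067 rad; φ = atan2(cos α − cos β, d − sin α + sin β) = -1.169950 rad; t = (α − φ + p/2) mod 2π = 0.253989 rad, q = (α − β − t + p) mod 2π = 1.180403 rad → L = 6.58·(0.253989 + 5.199067 + 1.180403) = 6.58·6.633459 = 43.648161 m
LRL: c = (6 − d² + 2cos(α−β) − 2d(sin α − sin β))/8 = 0.412889; p = 2π − arccos c = 5.138013 rad; φ = atan2(cos β − cos α, d + sin α − sin β) = 1.068971 rad; t = (φ − α + p/2) mod 2π = 0.870287 rad, q = (β − α − t + p) mod 2π = 1.749216 rad → L = 6.58·(0.870287 + 5.138013 + 1.749216) = 6.58·7.757515 = 51.044452 m
Shortest: RLR with L = 43.648161 m ≈ 43.6482 m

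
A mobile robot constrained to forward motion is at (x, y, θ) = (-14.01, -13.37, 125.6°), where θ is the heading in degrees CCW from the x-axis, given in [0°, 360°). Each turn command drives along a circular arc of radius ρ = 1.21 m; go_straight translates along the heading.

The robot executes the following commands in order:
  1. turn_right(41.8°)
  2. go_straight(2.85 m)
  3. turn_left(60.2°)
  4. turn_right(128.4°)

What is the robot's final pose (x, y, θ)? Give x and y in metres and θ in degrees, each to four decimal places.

set_pose: (x, y, θ) = (-14.0100, -13.3700, 125.6000°), ρ = 1.21
turn_right(41.8°): centre at ρ to the right, rotate −41.8° → (-14.2291, -12.5350, 83.8000°)
go_straight(2.85): x += 2.85·cos θ, y += 2.85·sin θ → (-13.9213, -9.7016, 83.8000°)
turn_left(60.2°): centre at ρ to the left, rotate +60.2° → (-14.4130, -8.5920, 144.0000°)
turn_right(128.4°): centre at ρ to the right, rotate −128.4° → (-14.0271, -6.4477, 15.6000°)

(-14.0271, -6.4477, 15.6000°)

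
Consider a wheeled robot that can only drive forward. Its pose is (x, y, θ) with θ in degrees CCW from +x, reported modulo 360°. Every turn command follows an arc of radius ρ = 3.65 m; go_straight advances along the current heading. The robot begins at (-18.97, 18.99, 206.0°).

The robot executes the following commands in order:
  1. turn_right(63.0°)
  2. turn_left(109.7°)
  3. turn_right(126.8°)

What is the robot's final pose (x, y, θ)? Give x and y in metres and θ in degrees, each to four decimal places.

(-34.8897, 16.4711, 125.9000°)

set_pose: (x, y, θ) = (-18.9700, 18.9900, 206.0000°), ρ = 3.65
turn_right(63.0°): centre at ρ to the right, rotate −63.0° → (-22.7667, 19.3556, 143.0000°)
turn_left(109.7°): centre at ρ to the left, rotate +109.7° → (-28.4482, 17.5260, 252.7000°)
turn_right(126.8°): centre at ρ to the right, rotate −126.8° → (-34.8897, 16.4711, 125.9000°)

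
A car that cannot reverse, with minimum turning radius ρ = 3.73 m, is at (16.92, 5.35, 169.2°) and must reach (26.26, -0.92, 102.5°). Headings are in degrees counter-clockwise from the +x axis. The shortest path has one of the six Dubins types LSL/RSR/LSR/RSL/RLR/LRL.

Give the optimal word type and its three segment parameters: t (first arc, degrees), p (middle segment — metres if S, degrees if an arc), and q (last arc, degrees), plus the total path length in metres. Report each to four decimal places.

Let ψ = atan2(Δy, Δx) = atan2(-6.27, 9.34) = -33.8737° be the start→goal bearing.
Normalize: d = |goal − start| / ρ = 11.249378/3.73 = 3.015919, α = (θ_start − ψ) mod 360° = 203.0737° = 3.544305 rad, β = (θ_goal − ψ) mod 360° = 136.3737° = 2.380170 rad.
Common terms: sin α = -0.391915, cos α = -0.920001, sin β = 0.689952, cos β = -0.723855, cos(α−β) = 0.395546, d² = 9.095767. Work in radians in the unit-radius frame; every candidate has L = ρ·(t + p + q).
LSL: p² = 2 + d² − 2cos(α−β) + 2d(sin α − sin β) = 3.779031; p = √p² = 1.943973; φ = atan2(cos β − cos α, d + sin α − sin β) = 0.101072 rad; t = (φ − α) mod 2π = 2.839952 rad, q = (β − φ) mod 2π = 2.279099 rad → L = 3.73·(2.839952 + 1.943973 + 2.279099) = 3.73·7.063024 = 26.345079 m
RSR: p² = 2 + d² − 2cos(α−β) + 2d(sin β − sin α) = 16.830321; p = √p² = 4.102477; φ = atan2(cos α − cos β, d − sin α + sin β) = -0.047830 rad; t = (α − φ) mod 2π = 3.592135 rad, q = (φ − β) mod 2π = 3.855185 rad → L = 3.73·(3.592135 + 4.102477 + 3.855185) = 3.73·11.549797 = 43.080744 m
LSR: p² = d² − 2 + 2cos(α−β) + 2d(sin α + sin β) = 9.684568; p = √p² = 3.112004; φ = atan2(−cos α − cos β, d + sin α + sin β) − atan2(−2, p) = 1.031682 rad; t = (φ − α) mod 2π = 3.770563 rad, q = (φ − β) mod 2π = 4.934697 rad → L = 3.73·(3.770563 + 3.112004 + 4.934697) = 3.73·11.817264 = 44.078393 m
RSL: p² = d² − 2 + 2cos(α−β) − 2d(sin α + sin β) = 6.089148; p = √p² = 2.467620; φ = atan2(cos α + cos β, d − sin α − sin β) − atan2(2, p) = -1.225073 rad; t = (α − φ) mod 2π = 4.769377 rad, q = (β − φ) mod 2π = 3.605243 rad → L = 3.73·(4.769377 + 2.467620 + 3.605243) = 3.73·10.842240 = 40.441556 m
RLR: c = (6 − d² + 2cos(α−β) + 2d(sin α − sin β))/8 = -1.103790, |c| > 1 → infeasible
LRL: c = (6 − d² + 2cos(α−β) − 2d(sin α − sin β))/8 = 0.527621; p = 2π − arccos c = 5.268187 rad; φ = atan2(cos β − cos α, d + sin α − sin β) = 0.101072 rad; t = (φ − α + p/2) mod 2π = 5.474045 rad, q = (β − α − t + p) mod 2π = 4.913192 rad → L = 3.73·(5.474045 + 5.268187 + 4.913192) = 3.73·15.655424 = 58.394732 m
Shortest: LSL with L = 26.345079 m ≈ 26.3451 m
Convert LSL to answer units (arcs ×180/π): t = 2.839952·180/π = 162.7173°, p = ρ·p = 3.73·1.943973 = 7.2510 m, q = 2.279099·180/π = 130.5827°, L = 26.3451 m.

LSL: t = 162.7173°, p = 7.2510 m, q = 130.5827°, L = 26.3451 m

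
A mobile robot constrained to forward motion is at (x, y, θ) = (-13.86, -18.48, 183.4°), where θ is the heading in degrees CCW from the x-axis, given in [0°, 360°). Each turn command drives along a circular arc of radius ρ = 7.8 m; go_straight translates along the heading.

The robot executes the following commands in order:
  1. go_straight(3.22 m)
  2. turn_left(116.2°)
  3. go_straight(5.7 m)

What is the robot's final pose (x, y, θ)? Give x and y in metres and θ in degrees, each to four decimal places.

set_pose: (x, y, θ) = (-13.8600, -18.4800, 183.4000°), ρ = 7.8
go_straight(3.22): x += 3.22·cos θ, y += 3.22·sin θ → (-17.0743, -18.6710, 183.4000°)
turn_left(116.2°): centre at ρ to the left, rotate +116.2° → (-23.3938, -30.3100, 299.6000°)
go_straight(5.7): x += 5.7·cos θ, y += 5.7·sin θ → (-20.5783, -35.2661, 299.6000°)

(-20.5783, -35.2661, 299.6000°)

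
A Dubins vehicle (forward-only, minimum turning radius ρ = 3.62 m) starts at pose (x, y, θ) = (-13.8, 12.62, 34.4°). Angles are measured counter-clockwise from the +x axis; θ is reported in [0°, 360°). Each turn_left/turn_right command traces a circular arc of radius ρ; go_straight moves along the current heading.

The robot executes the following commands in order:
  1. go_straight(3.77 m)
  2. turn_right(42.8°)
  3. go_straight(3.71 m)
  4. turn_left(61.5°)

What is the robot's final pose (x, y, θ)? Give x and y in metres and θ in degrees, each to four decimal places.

set_pose: (x, y, θ) = (-13.8000, 12.6200, 34.4000°), ρ = 3.62
go_straight(3.77): x += 3.77·cos θ, y += 3.77·sin θ → (-10.6893, 14.7499, 34.4000°)
turn_right(42.8°): centre at ρ to the right, rotate −42.8° → (-8.1153, 15.3442, -8.4000° ≡ 351.6000°)
go_straight(3.71): x += 3.71·cos θ, y += 3.71·sin θ → (-4.4451, 14.8022, 351.6000°)
turn_left(61.5°): centre at ρ to the left, rotate +61.5° → (-1.0214, 16.2099, 413.1000° ≡ 53.1000°)

(-1.0214, 16.2099, 53.1000°)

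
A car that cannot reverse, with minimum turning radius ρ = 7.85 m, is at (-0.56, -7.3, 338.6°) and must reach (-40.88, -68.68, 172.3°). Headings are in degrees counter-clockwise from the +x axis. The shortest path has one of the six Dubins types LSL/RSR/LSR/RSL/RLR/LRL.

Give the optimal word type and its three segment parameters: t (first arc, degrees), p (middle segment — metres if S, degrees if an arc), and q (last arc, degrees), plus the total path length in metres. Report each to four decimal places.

RSR: t = 106.7814°, p = 58.8914 m, q = 59.5186°, L = 81.6759 m

Let ψ = atan2(Δy, Δx) = atan2(-61.38, -40.32) = -123.3006° be the start→goal bearing.
Normalize: d = |goal − start| / ρ = 73.438456/7.85 = 9.355217, α = (θ_start − ψ) mod 360° = 101.9006° = 1.778500 rad, β = (θ_goal − ψ) mod 360° = 295.6006° = 5.159203 rad.
Common terms: sin α = 0.978507, cos α = -0.206214, sin β = -0.901828, cos β = 0.432095, cos(α−β) = -0.971549, d² = 87.520091. Work in radians in the unit-radius frame; every candidate has L = ρ·(t + p + q).
LSL: p² = 2 + d² − 2cos(α−β) + 2d(sin α − sin β) = 126.645077; p = √p² = 11.253669; φ = atan2(cos β − cos α, d + sin α − sin β) = 0.056751 rad; t = (φ − α) mod 2π = 4.561435 rad, q = (β − φ) mod 2π = 5.102453 rad → L = 7.85·(4.561435 + 11.253669 + 5.102453) = 7.85·20.917558 = 164.202827 m
RSR: p² = 2 + d² − 2cos(α−β) + 2d(sin β − sin α) = 56.281301; p = √p² = 7.502086; φ = atan2(cos α − cos β, d − sin α + sin β) = -0.085187 rad; t = (α − φ) mod 2π = 1.863688 rad, q = (φ − β) mod 2π = 1.038795 rad → L = 7.85·(1.863688 + 7.502086 + 1.038795) = 7.85·10.404569 = 81.675867 m
LSR: p² = d² − 2 + 2cos(α−β) + 2d(sin α + sin β) = 85.011685; p = √p² = 9.220178; φ = atan2(−cos α − cos β, d + sin α + sin β) − atan2(−2, p) = 0.189662 rad; t = (φ − α) mod 2π = 4.694347 rad, q = (φ − β) mod 2π = 1.313644 rad → L = 7.85·(4.694347 + 9.220178 + 1.313644) = 7.85·15.228170 = 119.541132 m
RSL: p² = d² − 2 + 2cos(α−β) − 2d(sin α + sin β) = 82.142301; p = √p² = 9.063239; φ = atan2(cos α + cos β, d − sin α − sin β) − atan2(2, p) = -0.192851 rad; t = (α − φ) mod 2π = 1.971352 rad, q = (β − φ) mod 2π = 5.352054 rad → L = 7.85·(1.971352 + 9.063239 + 5.352054) = 7.85·16.386645 = 128.635165 m
RLR: c = (6 − d² + 2cos(α−β) + 2d(sin α − sin β))/8 = -6.035163, |c| > 1 → infeasible
LRL: c = (6 − d² + 2cos(α−β) − 2d(sin α − sin β))/8 = -14.830635, |c| > 1 → infeasible
Shortest: RSR with L = 81.675867 m ≈ 81.6759 m
Convert RSR to answer units (arcs ×180/π): t = 1.863688·180/π = 106.7814°, p = ρ·p = 7.85·7.502086 = 58.8914 m, q = 1.038795·180/π = 59.5186°, L = 81.6759 m.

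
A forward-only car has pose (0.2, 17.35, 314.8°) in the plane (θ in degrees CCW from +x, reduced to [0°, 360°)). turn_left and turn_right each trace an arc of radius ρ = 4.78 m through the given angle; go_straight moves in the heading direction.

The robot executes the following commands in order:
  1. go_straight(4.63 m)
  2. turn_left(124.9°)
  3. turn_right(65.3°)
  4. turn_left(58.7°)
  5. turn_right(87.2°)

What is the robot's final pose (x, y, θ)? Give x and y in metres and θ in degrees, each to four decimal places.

set_pose: (x, y, θ) = (0.2000, 17.3500, 314.8000°), ρ = 4.78
go_straight(4.63): x += 4.63·cos θ, y += 4.63·sin θ → (3.4625, 14.0647, 314.8000°)
turn_left(124.9°): centre at ρ to the left, rotate +124.9° → (11.5572, 16.5782, 439.7000° ≡ 79.7000°)
turn_right(65.3°): centre at ρ to the right, rotate −65.3° → (15.0714, 20.3533, 14.4000°)
turn_left(58.7°): centre at ρ to the left, rotate +58.7° → (18.4562, 23.5936, 73.1000°)
turn_right(87.2°): centre at ρ to the right, rotate −87.2° → (24.1943, 26.8400, -14.1000° ≡ 345.9000°)

(24.1943, 26.8400, 345.9000°)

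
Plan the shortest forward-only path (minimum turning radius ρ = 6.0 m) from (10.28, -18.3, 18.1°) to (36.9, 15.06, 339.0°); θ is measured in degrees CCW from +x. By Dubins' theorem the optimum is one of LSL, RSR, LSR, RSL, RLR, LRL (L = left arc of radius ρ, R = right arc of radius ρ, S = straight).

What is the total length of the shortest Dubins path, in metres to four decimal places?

Let ψ = atan2(Δy, Δx) = atan2(33.36, 26.62) = 51.4115° be the start→goal bearing.
Normalize: d = |goal − start| / ρ = 42.679199/6.0 = 7.113200, α = (θ_start − ψ) mod 360° = 326.6885° = 5.701790 rad, β = (θ_goal − ψ) mod 360° = 287.5885° = 5.019367 rad.
Common terms: sin α = -0.549190, cos α = 0.835697, sin β = -0.953251, cos β = 0.302179, cos(α−β) = 0.776046, d² = 50.597611. Work in radians in the unit-radius frame; every candidate has L = ρ·(t + p + q).
LSL: p² = 2 + d² − 2cos(α−β) + 2d(sin α − sin β) = 56.793851; p = √p² = 7.536170; φ = atan2(cos β − cos α, d + sin α − sin β) = -0.070854 rad; t = (φ − α) mod 2π = 0.510541 rad, q = (β − φ) mod 2π = 5.090220 rad → L = 6.0·(0.510541 + 7.536170 + 5.090220) = 6.0·13.136931 = 78.821587 m
RSR: p² = 2 + d² − 2cos(α−β) + 2d(sin β − sin α) = 45.297185; p = √p² = 6.730318; φ = atan2(cos α − cos β, d − sin α + sin β) = 0.079354 rad; t = (α − φ) mod 2π = 5.622436 rad, q = (φ − β) mod 2π = 1.343173 rad → L = 6.0·(5.622436 + 6.730318 + 1.343173) = 6.0·13.695927 = 82.175564 m
LSR: p² = d² − 2 + 2cos(α−β) + 2d(sin α + sin β) = 28.775372; p = √p² = 5.364268; φ = atan2(−cos α − cos β, d + sin α + sin β) − atan2(−2, p) = 0.156784 rad; t = (φ − α) mod 2π = 0.738179 rad, q = (φ − β) mod 2π = 1.420603 rad → L = 6.0·(0.738179 + 5.364268 + 1.420603) = 6.0·7.523051 = 45.138304 m
RSL: p² = d² − 2 + 2cos(α−β) − 2d(sin α + sin β) = 71.524036; p = √p² = 8.457188; φ = atan2(cos α + cos β, d − sin α − sin β) − atan2(2, p) = -0.100908 rad; t = (α − φ) mod 2π = 5.802698 rad, q = (β − φ) mod 2π = 5.120275 rad → L = 6.0·(5.802698 + 8.457188 + 5.120275) = 6.0·19.380161 = 116.280968 m
RLR: c = (6 − d² + 2cos(α−β) + 2d(sin α − sin β))/8 = -4.662148, |c| > 1 → infeasible
LRL: c = (6 − d² + 2cos(α−β) − 2d(sin α − sin β))/8 = -6.099231, |c| > 1 → infeasible
Shortest: LSR with L = 45.138304 m ≈ 45.1383 m

45.1383 m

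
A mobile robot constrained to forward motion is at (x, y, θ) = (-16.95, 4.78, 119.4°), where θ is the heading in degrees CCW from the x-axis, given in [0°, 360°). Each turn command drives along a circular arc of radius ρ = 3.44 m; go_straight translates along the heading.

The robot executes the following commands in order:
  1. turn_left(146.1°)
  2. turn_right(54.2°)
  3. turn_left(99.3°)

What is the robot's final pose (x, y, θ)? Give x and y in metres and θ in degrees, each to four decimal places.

(-25.8434, -4.4863, 310.6000°)

set_pose: (x, y, θ) = (-16.9500, 4.7800, 119.4000°), ρ = 3.44
turn_left(146.1°): centre at ρ to the left, rotate +146.1° → (-23.3764, 3.3612, 265.5000°)
turn_right(54.2°): centre at ρ to the right, rotate −54.2° → (-25.0186, 0.6918, 211.3000°)
turn_left(99.3°): centre at ρ to the left, rotate +99.3° → (-25.8434, -4.4863, 310.6000°)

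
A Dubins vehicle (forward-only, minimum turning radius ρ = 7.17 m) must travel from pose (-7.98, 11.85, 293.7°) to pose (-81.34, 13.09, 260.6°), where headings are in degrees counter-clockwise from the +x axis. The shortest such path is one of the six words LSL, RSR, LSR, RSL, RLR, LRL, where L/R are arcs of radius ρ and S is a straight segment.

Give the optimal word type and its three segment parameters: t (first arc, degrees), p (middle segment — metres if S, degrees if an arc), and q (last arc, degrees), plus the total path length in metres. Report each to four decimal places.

Let ψ = atan2(Δy, Δx) = atan2(1.24, -73.36) = 179.0316° be the start→goal bearing.
Normalize: d = |goal − start| / ρ = 73.370479/7.17 = 10.232982, α = (θ_start − ψ) mod 360° = 114.6684° = 2.001341 rad, β = (θ_goal − ψ) mod 360° = 81.5684° = 1.423637 rad.
Common terms: sin α = 0.908739, cos α = -0.417366, sin β = 0.989192, cos β = 0.146629, cos(α−β) = 0.837719, d² = 104.713915. Work in radians in the unit-radius frame; every candidate has L = ρ·(t + p + q).
LSL: p² = 2 + d² − 2cos(α−β) + 2d(sin α − sin β) = 103.391932; p = √p² = 10.168182; φ = atan2(cos β − cos α, d + sin α − sin β) = 0.055495 rad; t = (φ − α) mod 2π = 4.337340 rad, q = (β − φ) mod 2π = 1.368142 rad → L = 7.17·(4.337340 + 10.168182 + 1.368142) = 7.17·15.873664 = 113.814169 m
RSR: p² = 2 + d² − 2cos(α−β) + 2d(sin β − sin α) = 106.685023; p = √p² = 10.328844; φ = atan2(cos α − cos β, d − sin α + sin β) = -0.054631 rad; t = (α − φ) mod 2π = 2.055972 rad, q = (φ − β) mod 2π = 4.804918 rad → L = 7.17·(2.055972 + 10.328844 + 4.804918) = 7.17·17.189734 = 123.250389 m
LSR: p² = d² − 2 + 2cos(α−β) + 2d(sin α + sin β) = 143.232324; p = √p² = 11.967971; φ = atan2(−cos α − cos β, d + sin α + sin β) − atan2(−2, p) = 0.187897 rad; t = (φ − α) mod 2π = 4.469741 rad, q = (φ − β) mod 2π = 5.047445 rad → L = 7.17·(4.469741 + 11.967971 + 5.047445) = 7.17·21.485158 = 154.048580 m
RSL: p² = d² − 2 + 2cos(α−β) − 2d(sin α + sin β) = 65.546382; p = √p² = 8.096072; φ = atan2(cos α + cos β, d − sin α − sin β) − atan2(2, p) = -0.274655 rad; t = (α − φ) mod 2π = 2.275996 rad, q = (β − φ) mod 2π = 1.698292 rad → L = 7.17·(2.275996 + 8.096072 + 1.698292) = 7.17·12.070359 = 86.544475 m
RLR: c = (6 − d² + 2cos(α−β) + 2d(sin α − sin β))/8 = -12.335628, |c| > 1 → infeasible
LRL: c = (6 − d² + 2cos(α−β) − 2d(sin α − sin β))/8 = -11.923992, |c| > 1 → infeasible
Shortest: RSL with L = 86.544475 m ≈ 86.5445 m
Convert RSL to answer units (arcs ×180/π): t = 2.275996·180/π = 130.4049°, p = ρ·p = 7.17·8.096072 = 58.0488 m, q = 1.698292·180/π = 97.3049°, L = 86.5445 m.

RSL: t = 130.4049°, p = 58.0488 m, q = 97.3049°, L = 86.5445 m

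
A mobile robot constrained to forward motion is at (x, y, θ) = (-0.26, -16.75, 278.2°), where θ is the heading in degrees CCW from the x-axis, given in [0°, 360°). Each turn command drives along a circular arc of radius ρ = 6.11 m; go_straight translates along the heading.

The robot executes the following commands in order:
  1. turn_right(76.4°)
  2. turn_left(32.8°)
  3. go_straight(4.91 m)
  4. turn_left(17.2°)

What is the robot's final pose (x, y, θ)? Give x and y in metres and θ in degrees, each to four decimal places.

set_pose: (x, y, θ) = (-0.2600, -16.7500, 278.2000°), ρ = 6.11
turn_right(76.4°): centre at ρ to the right, rotate −76.4° → (-4.0385, -23.2945, 201.8000°)
turn_left(32.8°): centre at ρ to the left, rotate +32.8° → (-6.7498, -25.4282, 234.6000°)
go_straight(4.91): x += 4.91·cos θ, y += 4.91·sin θ → (-9.5941, -29.4304, 234.6000°)
turn_left(17.2°): centre at ρ to the left, rotate +17.2° → (-10.4180, -31.0615, 251.8000°)

(-10.4180, -31.0615, 251.8000°)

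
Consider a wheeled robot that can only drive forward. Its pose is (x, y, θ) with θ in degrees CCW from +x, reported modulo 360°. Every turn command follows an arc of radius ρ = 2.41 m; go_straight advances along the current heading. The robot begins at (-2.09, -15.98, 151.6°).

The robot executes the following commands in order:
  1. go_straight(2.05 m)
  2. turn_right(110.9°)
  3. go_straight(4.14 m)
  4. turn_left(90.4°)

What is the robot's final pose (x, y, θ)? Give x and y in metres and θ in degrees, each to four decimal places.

set_pose: (x, y, θ) = (-2.0900, -15.9800, 151.6000°), ρ = 2.41
go_straight(2.05): x += 2.05·cos θ, y += 2.05·sin θ → (-3.8933, -15.0050, 151.6000°)
turn_right(110.9°): centre at ρ to the right, rotate −110.9° → (-4.3186, -11.0579, 40.7000°)
go_straight(4.14): x += 4.14·cos θ, y += 4.14·sin θ → (-1.1799, -8.3582, 40.7000°)
turn_left(90.4°): centre at ρ to the left, rotate +90.4° → (-0.9354, -4.9468, 131.1000°)

(-0.9354, -4.9468, 131.1000°)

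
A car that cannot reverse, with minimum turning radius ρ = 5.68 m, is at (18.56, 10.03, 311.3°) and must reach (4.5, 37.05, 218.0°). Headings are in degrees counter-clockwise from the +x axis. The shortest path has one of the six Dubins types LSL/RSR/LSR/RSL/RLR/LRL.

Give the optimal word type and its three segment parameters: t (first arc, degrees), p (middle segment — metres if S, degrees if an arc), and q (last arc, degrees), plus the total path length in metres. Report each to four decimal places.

LSL: t = 176.9748°, p = 23.9416 m, q = 89.7252°, L = 50.3808 m

Let ψ = atan2(Δy, Δx) = atan2(27.02, -14.06) = 117.4905° be the start→goal bearing.
Normalize: d = |goal − start| / ρ = 30.459219/5.68 = 5.362538, α = (θ_start − ψ) mod 360° = 193.8095° = 3.382615 rad, β = (θ_goal − ψ) mod 360° = 100.5095° = 1.754223 rad.
Common terms: sin α = -0.238695, cos α = -0.971095, sin β = 0.983225, cos β = -0.182399, cos(α−β) = -0.057564, d² = 28.756819. Work in radians in the unit-radius frame; every candidate has L = ρ·(t + p + q).
LSL: p² = 2 + d² − 2cos(α−β) + 2d(sin α − sin β) = 17.766763; p = √p² = 4.215064; φ = atan2(cos β − cos α, d + sin α − sin β) = 0.188223 rad; t = (φ − α) mod 2π = 3.088793 rad, q = (β − φ) mod 2π = 1.566000 rad → L = 5.68·(3.088793 + 4.215064 + 1.566000) = 5.68·8.869857 = 50.380788 m
RSR: p² = 2 + d² − 2cos(α−β) + 2d(sin β − sin α) = 43.977131; p = √p² = 6.631526; φ = atan2(cos α − cos β, d − sin α + sin β) = -0.119213 rad; t = (α − φ) mod 2π = 3.501828 rad, q = (φ − β) mod 2π = 4.409749 rad → L = 5.68·(3.501828 + 6.631526 + 4.409749) = 5.68·14.543103 = 82.604825 m
LSR: p² = d² − 2 + 2cos(α−β) + 2d(sin α + sin β) = 34.626825; p = √p² = 5.884456; φ = atan2(−cos α − cos β, d + sin α + sin β) − atan2(−2, p) = 0.514309 rad; t = (φ − α) mod 2π = 3.414879 rad, q = (φ − β) mod 2π = 5.043272 rad → L = 5.68·(3.414879 + 5.884456 + 5.043272) = 5.68·14.342607 = 81.466010 m
RSL: p² = d² − 2 + 2cos(α−β) − 2d(sin α + sin β) = 18.656557; p = √p² = 4.319324; φ = atan2(cos α + cos β, d − sin α − sin β) − atan2(2, p) = -0.678414 rad; t = (α − φ) mod 2π = 4.061029 rad, q = (β − φ) mod 2π = 2.432637 rad → L = 5.68·(4.061029 + 4.319324 + 2.432637) = 5.68·10.812990 = 61.417781 m
RLR: c = (6 − d² + 2cos(α−β) + 2d(sin α − sin β))/8 = -4.497141, |c| > 1 → infeasible
LRL: c = (6 − d² + 2cos(α−β) − 2d(sin α − sin β))/8 = -1.220845, |c| > 1 → infeasible
Shortest: LSL with L = 50.380788 m ≈ 50.3808 m
Convert LSL to answer units (arcs ×180/π): t = 3.088793·180/π = 176.9748°, p = ρ·p = 5.68·4.215064 = 23.9416 m, q = 1.566000·180/π = 89.7252°, L = 50.3808 m.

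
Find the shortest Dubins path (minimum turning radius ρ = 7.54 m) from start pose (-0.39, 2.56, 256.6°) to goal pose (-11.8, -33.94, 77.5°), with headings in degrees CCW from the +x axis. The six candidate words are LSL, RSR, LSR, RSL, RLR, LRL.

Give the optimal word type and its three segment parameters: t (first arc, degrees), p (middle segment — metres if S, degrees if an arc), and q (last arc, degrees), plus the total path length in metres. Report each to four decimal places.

Let ψ = atan2(Δy, Δx) = atan2(-36.50, -11.41) = -107.3594° be the start→goal bearing.
Normalize: d = |goal − start| / ρ = 38.241837/7.54 = 5.071862, α = (θ_start − ψ) mod 360° = 3.9594° = 0.069104 rad, β = (θ_goal − ψ) mod 360° = 184.8594° = 3.226405 rad.
Common terms: sin α = 0.069049, cos α = 0.997613, sin β = -0.084711, cos β = -0.996406, cos(α−β) = -0.999877, d² = 25.723781. Work in radians in the unit-radius frame; every candidate has L = ρ·(t + p + q).
LSL: p² = 2 + d² − 2cos(α−β) + 2d(sin α − sin β) = 31.283233; p = √p² = 5.593142; φ = atan2(cos β − cos α, d + sin α − sin β) = -0.364531 rad; t = (φ − α) mod 2π = 5.849550 rad, q = (β − φ) mod 2π = 3.590936 rad → L = 7.54·(5.849550 + 5.593142 + 3.590936) = 7.54·15.033628 = 113.353552 m
RSR: p² = 2 + d² − 2cos(α−β) + 2d(sin β − sin α) = 28.163835; p = √p² = 5.306961; φ = atan2(cos α − cos β, d − sin α + sin β) = 0.385191 rad; t = (α − φ) mod 2π = 5.967098 rad, q = (φ − β) mod 2π = 3.441972 rad → L = 7.54·(5.967098 + 5.306961 + 3.441972) = 7.54·14.716031 = 110.958874 m
LSR: p² = d² − 2 + 2cos(α−β) + 2d(sin α + sin β) = 21.565164; p = √p² = 4.643831; φ = atan2(−cos α − cos β, d + sin α + sin β) − atan2(−2, p) = 0.406432 rad; t = (φ − α) mod 2π = 0.337328 rad, q = (φ − β) mod 2π = 3.463212 rad → L = 7.54·(0.337328 + 4.643831 + 3.463212) = 7.54·8.444371 = 63.670556 m
RSL: p² = d² − 2 + 2cos(α−β) − 2d(sin α + sin β) = 21.882892; p = √p² = 4.677915; φ = atan2(cos α + cos β, d − sin α − sin β) − atan2(2, p) = -0.403783 rad; t = (α − φ) mod 2π = 0.472888 rad, q = (β − φ) mod 2π = 3.630188 rad → L = 7.54·(0.472888 + 4.677915 + 3.630188) = 7.54·8.780992 = 66.208676 m
RLR: c = (6 − d² + 2cos(α−β) + 2d(sin α − sin β))/8 = -2.520479, |c| > 1 → infeasible
LRL: c = (6 − d² + 2cos(α−β) − 2d(sin α − sin β))/8 = -2.910404, |c| > 1 → infeasible
Shortest: LSR with L = 63.670556 m ≈ 63.6706 m
Convert LSR to answer units (arcs ×180/π): t = 0.337328·180/π = 19.3275°, p = ρ·p = 7.54·4.643831 = 35.0145 m, q = 3.463212·180/π = 198.4275°, L = 63.6706 m.

LSR: t = 19.3275°, p = 35.0145 m, q = 198.4275°, L = 63.6706 m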